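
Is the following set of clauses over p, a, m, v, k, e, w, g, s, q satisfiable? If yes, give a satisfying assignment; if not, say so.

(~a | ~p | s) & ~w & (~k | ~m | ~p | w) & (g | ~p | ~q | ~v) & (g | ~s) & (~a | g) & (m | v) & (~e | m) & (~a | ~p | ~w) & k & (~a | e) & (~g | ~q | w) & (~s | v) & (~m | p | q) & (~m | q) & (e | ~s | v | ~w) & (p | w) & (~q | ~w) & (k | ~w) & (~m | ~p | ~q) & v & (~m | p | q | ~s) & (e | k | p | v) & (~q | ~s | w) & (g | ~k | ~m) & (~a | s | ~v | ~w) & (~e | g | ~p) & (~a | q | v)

Unit clause (~w) forces w = False.
Unit clause (k) forces k = True.
In (p | w) only p is left, so p = True.
Unit clause (v) forces v = True.
In (~k | ~m | ~p | w) only ~m is left, so m = False.
In (~e | m) only ~e is left, so e = False.
In (~a | e) only ~a is left, so a = False.
Set g = True.
  then (~g | ~q | w) forces q = False.
Set s = False.
All clauses satisfied.

p = True, a = False, m = False, v = True, k = True, e = False, w = False, g = True, s = False, q = False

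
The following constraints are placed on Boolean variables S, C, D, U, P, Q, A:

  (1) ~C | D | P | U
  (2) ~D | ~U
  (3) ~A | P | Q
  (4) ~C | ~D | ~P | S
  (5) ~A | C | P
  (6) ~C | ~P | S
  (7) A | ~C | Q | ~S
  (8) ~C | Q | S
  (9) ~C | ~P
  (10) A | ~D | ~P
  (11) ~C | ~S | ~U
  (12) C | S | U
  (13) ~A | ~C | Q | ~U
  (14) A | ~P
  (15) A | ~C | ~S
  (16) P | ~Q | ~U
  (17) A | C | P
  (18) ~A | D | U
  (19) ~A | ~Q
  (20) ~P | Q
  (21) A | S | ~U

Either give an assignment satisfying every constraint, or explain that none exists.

S: False, C: True, D: True, U: False, P: False, Q: True, A: False

Set S = False.
Set C = True.
  then (~C | ~P | S) forces P = False.
  then (~C | Q | S) forces Q = True.
  then (P | ~Q | ~U) forces U = False.
  then (~A | ~Q) forces A = False.
  then (~C | D | P | U) forces D = True.
All clauses satisfied.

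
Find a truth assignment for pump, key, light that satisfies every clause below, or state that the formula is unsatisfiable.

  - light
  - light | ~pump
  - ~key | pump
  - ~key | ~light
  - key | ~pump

pump = False, key = False, light = True

Unit clause (light) forces light = True.
In (~key | ~light) only ~key is left, so key = False.
In (key | ~pump) only ~pump is left, so pump = False.
All clauses satisfied.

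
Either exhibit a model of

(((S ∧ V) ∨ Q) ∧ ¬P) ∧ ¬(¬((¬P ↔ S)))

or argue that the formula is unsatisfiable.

P = False, S = True, V = True, Q = False

  ((S ∧ V) ∨ Q) ∧ ¬P = True
    (S ∧ V) ∨ Q = True
      S ∧ V = True
    ¬P = True
  ¬(¬((¬P ↔ S))) = True
    ¬((¬P ↔ S)) = False
      ¬P ↔ S = True
        ¬P = True
Both conjuncts True, so the formula holds.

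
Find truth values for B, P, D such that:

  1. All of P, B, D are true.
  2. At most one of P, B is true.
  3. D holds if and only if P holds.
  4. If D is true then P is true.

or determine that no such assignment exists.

No satisfying assignment exists.

Case B = True:
  (1) forces P = True.
  Constraint (2) is violated (P=T, B=T) — contradiction.
Case B = False:
  Constraint (1) is violated (B=F) — contradiction.
Both cases fail — unsatisfiable.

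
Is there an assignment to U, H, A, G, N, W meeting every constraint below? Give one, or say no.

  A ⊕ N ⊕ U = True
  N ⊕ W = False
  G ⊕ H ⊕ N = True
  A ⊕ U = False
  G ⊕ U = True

U: False, H: True, A: False, G: True, N: True, W: True

A ⊕ N ⊕ U = F ⊕ T ⊕ F = True ✓
N ⊕ W = T ⊕ T = False ✓
G ⊕ H ⊕ N = T ⊕ T ⊕ T = True ✓
A ⊕ U = F ⊕ F = False ✓
G ⊕ U = T ⊕ F = True ✓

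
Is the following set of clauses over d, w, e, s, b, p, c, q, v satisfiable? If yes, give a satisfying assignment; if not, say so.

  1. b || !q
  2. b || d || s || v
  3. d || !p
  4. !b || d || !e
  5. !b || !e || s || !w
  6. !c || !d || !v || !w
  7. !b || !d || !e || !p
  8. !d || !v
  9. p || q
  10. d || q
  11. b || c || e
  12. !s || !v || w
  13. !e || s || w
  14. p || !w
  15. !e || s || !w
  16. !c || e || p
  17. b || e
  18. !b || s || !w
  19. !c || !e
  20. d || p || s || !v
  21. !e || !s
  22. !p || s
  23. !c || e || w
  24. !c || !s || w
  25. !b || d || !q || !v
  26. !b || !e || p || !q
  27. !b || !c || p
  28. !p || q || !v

d=T; w=F; e=F; s=T; b=T; p=T; c=F; q=T; v=F

Set d = True.
  then (!d || !v) forces v = False.
Set w = False.
Try e = True:
  (!e || s || w) forces s = True.
  clause (!e || !s) is falsified — backtrack.
So e = False.
  then (b || e) forces b = True.
  then (!c || e || w) forces c = False.
Set s = True.
Set p = True.
Set q = True.
All clauses satisfied.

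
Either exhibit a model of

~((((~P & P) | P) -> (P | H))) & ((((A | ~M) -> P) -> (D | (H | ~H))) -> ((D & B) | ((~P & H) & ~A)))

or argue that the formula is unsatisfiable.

The conjunct ~((((~P & P) | P) -> (P | H))) is unsatisfiable on its own:
  P=F, H=F: evaluates to False.
  P=F, H=T: evaluates to False.
  P=T, H=F: evaluates to False.
  P=T, H=T: evaluates to False.
So the whole conjunction is unsatisfiable.

No satisfying assignment exists.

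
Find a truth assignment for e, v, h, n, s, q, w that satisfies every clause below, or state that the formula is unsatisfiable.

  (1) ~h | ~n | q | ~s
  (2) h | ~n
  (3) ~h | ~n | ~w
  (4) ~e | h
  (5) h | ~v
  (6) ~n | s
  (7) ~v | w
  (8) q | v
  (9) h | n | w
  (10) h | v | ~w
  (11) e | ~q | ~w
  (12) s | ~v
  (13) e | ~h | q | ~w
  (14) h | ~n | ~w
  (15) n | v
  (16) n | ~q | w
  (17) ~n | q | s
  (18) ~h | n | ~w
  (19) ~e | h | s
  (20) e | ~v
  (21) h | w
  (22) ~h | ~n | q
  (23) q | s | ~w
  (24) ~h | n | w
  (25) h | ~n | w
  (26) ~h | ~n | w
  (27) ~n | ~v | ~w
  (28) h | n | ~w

No satisfying assignment exists.

Case n = True:
  (h | ~n) forces h = True.
  (~h | ~n | ~w) forces w = False.
  Clause (~h | ~n | w) is falsified — contradiction.
Case n = False:
  (n | v) forces v = True.
  (h | ~v) forces h = True.
  (~v | w) forces w = True.
  Clause (~h | n | ~w) is falsified — contradiction.
Both cases fail, so the formula is unsatisfiable.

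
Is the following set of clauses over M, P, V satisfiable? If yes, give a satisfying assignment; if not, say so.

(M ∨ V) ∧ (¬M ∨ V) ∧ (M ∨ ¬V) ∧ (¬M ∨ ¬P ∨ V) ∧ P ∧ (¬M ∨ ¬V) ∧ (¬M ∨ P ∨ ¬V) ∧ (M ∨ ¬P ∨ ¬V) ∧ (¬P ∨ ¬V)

Case M = True:
  (¬M ∨ V) forces V = True.
  Clause (¬M ∨ ¬V) is falsified — contradiction.
Case M = False:
  (M ∨ V) forces V = True.
  Clause (M ∨ ¬V) is falsified — contradiction.
Both cases fail, so the formula is unsatisfiable.

Unsatisfiable — no assignment works.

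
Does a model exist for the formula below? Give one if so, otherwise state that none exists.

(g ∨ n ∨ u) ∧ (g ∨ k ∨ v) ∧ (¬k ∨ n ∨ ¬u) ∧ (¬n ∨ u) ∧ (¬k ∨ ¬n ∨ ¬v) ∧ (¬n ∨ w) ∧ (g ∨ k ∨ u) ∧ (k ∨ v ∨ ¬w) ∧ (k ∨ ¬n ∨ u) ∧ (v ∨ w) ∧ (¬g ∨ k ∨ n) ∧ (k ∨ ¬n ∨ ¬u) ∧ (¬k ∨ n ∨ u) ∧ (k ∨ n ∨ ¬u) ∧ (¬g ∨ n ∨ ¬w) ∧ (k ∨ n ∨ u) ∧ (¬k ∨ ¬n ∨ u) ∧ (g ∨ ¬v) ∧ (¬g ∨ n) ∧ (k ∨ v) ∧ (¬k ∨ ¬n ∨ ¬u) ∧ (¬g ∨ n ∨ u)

Unsatisfiable — no assignment works.

Case n = True:
  (¬n ∨ u) forces u = True.
  (¬n ∨ w) forces w = True.
  (k ∨ ¬n ∨ ¬u) forces k = True.
  Clause (¬k ∨ ¬n ∨ ¬u) is falsified — contradiction.
Case n = False:
  (¬g ∨ n) forces g = False.
  (g ∨ n ∨ u) forces u = True.
  (¬k ∨ n ∨ ¬u) forces k = False.
  Clause (k ∨ n ∨ ¬u) is falsified — contradiction.
Both cases fail, so the formula is unsatisfiable.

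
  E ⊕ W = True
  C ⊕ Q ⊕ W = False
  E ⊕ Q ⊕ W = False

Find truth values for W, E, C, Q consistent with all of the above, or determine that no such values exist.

W = False, E = True, C = True, Q = True

E ⊕ W = T ⊕ F = True ✓
C ⊕ Q ⊕ W = T ⊕ T ⊕ F = False ✓
E ⊕ Q ⊕ W = T ⊕ T ⊕ F = False ✓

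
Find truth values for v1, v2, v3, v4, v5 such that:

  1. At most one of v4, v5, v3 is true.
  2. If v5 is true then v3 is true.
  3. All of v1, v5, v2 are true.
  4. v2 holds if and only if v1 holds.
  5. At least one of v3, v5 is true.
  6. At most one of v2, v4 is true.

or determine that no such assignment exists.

The formula is unsatisfiable.

Case v5 = True:
  (1) with v5=T forces v4 = False.
  (1) with v5=T forces v3 = False.
  Constraint (2) is violated (v5=T, v3=F) — contradiction.
Case v5 = False:
  Constraint (3) is violated (v5=F) — contradiction.
Both cases fail — unsatisfiable.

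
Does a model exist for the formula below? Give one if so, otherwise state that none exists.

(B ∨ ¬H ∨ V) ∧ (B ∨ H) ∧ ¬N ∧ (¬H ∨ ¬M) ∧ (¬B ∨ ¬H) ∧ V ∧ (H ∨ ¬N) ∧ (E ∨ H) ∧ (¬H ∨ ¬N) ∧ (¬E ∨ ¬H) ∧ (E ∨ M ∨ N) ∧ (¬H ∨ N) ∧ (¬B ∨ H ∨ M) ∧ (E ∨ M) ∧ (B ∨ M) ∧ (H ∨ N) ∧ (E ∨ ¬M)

Case V = True:
  (¬N) forces N = False.
  (¬H ∨ N) forces H = False.
  Clause (H ∨ N) is falsified — contradiction.
Case V = False:
  Clause (V) is falsified — contradiction.
Both cases fail, so the formula is unsatisfiable.

No satisfying assignment exists.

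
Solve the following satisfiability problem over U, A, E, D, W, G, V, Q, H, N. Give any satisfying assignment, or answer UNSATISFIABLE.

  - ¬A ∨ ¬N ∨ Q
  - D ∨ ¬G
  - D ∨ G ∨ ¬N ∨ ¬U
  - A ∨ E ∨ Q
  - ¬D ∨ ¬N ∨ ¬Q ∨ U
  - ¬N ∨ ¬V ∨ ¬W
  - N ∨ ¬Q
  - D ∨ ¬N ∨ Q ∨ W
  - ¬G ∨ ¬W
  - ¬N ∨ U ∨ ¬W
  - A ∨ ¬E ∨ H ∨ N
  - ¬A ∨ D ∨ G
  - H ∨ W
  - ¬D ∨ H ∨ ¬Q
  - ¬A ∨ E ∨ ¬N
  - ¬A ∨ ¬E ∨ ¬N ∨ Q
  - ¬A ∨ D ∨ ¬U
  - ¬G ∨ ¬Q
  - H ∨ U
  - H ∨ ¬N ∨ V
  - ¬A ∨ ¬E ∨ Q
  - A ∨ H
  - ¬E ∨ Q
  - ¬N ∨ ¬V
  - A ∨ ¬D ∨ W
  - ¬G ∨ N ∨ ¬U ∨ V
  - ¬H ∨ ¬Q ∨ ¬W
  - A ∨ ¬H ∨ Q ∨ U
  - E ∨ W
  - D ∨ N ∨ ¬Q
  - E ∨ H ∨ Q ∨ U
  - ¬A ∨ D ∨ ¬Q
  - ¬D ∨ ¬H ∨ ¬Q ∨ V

Set U = True.
Set A = True.
  then (¬A ∨ D ∨ ¬U) forces D = True.
Set E = False.
  then (¬A ∨ E ∨ ¬N) forces N = False.
  then (E ∨ W) forces W = True.
  then (N ∨ ¬Q) forces Q = False.
  then (¬G ∨ ¬W) forces G = False.
Set V = True.
Set H = False.
All clauses satisfied.

U=T, A=T, E=F, D=T, W=T, G=F, V=T, Q=F, H=F, N=F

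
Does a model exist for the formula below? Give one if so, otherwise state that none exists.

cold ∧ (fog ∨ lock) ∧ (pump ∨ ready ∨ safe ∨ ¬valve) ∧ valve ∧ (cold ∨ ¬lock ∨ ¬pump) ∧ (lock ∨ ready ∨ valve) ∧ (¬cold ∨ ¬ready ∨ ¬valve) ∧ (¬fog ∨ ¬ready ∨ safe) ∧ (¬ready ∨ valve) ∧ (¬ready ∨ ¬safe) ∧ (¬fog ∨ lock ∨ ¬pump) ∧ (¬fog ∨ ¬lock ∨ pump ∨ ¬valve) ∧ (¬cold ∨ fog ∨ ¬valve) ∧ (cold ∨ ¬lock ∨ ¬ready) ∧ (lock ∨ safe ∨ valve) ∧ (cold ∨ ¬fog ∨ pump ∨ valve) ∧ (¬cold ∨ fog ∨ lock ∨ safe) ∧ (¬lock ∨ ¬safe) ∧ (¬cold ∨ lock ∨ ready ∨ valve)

Unit clause (cold) forces cold = True.
Unit clause (valve) forces valve = True.
In (¬cold ∨ ¬ready ∨ ¬valve) only ¬ready is left, so ready = False.
In (¬cold ∨ fog ∨ ¬valve) only fog is left, so fog = True.
Set lock = True.
  then (¬fog ∨ ¬lock ∨ pump ∨ ¬valve) forces pump = True.
  then (¬lock ∨ ¬safe) forces safe = False.
All clauses satisfied.

cold: True; lock: True; ready: False; safe: False; pump: True; valve: True; fog: True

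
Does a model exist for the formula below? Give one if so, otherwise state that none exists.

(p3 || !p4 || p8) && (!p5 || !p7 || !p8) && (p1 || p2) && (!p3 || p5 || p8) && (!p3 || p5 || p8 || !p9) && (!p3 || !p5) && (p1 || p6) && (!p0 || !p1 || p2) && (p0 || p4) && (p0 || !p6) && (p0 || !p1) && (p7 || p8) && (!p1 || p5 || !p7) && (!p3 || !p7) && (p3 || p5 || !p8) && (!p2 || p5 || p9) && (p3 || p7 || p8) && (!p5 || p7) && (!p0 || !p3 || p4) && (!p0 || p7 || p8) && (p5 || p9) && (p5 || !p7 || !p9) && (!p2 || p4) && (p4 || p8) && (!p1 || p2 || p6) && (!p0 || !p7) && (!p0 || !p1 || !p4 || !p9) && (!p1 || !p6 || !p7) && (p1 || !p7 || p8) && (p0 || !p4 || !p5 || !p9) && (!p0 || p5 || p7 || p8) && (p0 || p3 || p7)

p0: True, p1: False, p2: True, p3: True, p4: True, p5: False, p6: True, p7: False, p8: True, p9: True

Set p0 = True.
  then (!p0 || !p7) forces p7 = False.
  then (p7 || p8) forces p8 = True.
  then (!p5 || p7) forces p5 = False.
  then (p5 || p9) forces p9 = True.
  then (p3 || p5 || !p8) forces p3 = True.
  then (!p0 || !p3 || p4) forces p4 = True.
  then (!p0 || !p1 || !p4 || !p9) forces p1 = False.
  then (p1 || p2) forces p2 = True.
  then (p1 || p6) forces p6 = True.
All clauses satisfied.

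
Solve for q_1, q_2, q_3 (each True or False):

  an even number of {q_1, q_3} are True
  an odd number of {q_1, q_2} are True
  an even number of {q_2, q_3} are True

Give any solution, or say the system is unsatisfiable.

Adding constraints 1, 2, 3 mod 2: every variable appears an even number of times on the left, so the left side is 0.
But the right sides sum to 1 (mod 2). 0 ≠ 1 — the system is inconsistent.

Unsatisfiable — no assignment works.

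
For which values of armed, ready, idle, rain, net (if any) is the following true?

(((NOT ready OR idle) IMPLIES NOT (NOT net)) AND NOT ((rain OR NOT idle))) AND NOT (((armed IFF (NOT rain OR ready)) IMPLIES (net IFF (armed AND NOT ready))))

armed = True, ready = True, idle = True, rain = False, net = True

  ((NOT ready OR idle) IMPLIES NOT (NOT net)) AND NOT ((rain OR NOT idle)) = True
    (NOT ready OR idle) IMPLIES NOT (NOT net) = True
      NOT ready OR idle = True
        NOT ready = False
      NOT (NOT net) = True
        NOT net = False
    NOT ((rain OR NOT idle)) = True
      rain OR NOT idle = False
        NOT idle = False
  NOT (((armed IFF (NOT rain OR ready)) IMPLIES (net IFF (armed AND NOT ready)))) = True
    (armed IFF (NOT rain OR ready)) IMPLIES (net IFF (armed AND NOT ready)) = False
      armed IFF (NOT rain OR ready) = True
        NOT rain OR ready = True
          NOT rain = True
      net IFF (armed AND NOT ready) = False
        armed AND NOT ready = False
          NOT ready = False
Both conjuncts True, so the formula holds.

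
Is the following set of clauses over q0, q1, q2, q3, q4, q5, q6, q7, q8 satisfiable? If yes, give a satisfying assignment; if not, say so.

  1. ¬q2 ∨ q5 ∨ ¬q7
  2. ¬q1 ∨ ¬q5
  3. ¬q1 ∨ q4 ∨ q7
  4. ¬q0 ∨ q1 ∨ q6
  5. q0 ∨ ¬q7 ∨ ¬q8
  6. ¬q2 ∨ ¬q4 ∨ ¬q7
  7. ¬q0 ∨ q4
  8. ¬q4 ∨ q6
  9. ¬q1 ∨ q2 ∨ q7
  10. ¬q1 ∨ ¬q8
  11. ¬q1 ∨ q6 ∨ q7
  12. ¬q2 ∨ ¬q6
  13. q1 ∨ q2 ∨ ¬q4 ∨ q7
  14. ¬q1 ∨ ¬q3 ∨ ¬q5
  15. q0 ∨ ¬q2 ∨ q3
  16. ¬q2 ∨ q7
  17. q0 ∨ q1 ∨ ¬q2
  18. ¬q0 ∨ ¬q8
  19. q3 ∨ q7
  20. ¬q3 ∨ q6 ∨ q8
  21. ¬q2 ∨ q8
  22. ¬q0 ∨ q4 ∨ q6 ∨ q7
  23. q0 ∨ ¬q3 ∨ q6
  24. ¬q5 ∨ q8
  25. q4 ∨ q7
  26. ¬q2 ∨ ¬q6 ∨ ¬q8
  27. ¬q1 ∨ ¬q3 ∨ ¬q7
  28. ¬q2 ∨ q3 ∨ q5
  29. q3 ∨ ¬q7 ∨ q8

Set q0 = True.
  then (¬q0 ∨ q4) forces q4 = True.
  then (¬q4 ∨ q6) forces q6 = True.
  then (¬q2 ∨ ¬q6) forces q2 = False.
  then (¬q0 ∨ ¬q8) forces q8 = False.
  then (¬q5 ∨ q8) forces q5 = False.
Set q1 = False.
  then (q1 ∨ q2 ∨ ¬q4 ∨ q7) forces q7 = True.
  then (q3 ∨ ¬q7 ∨ q8) forces q3 = True.
All clauses satisfied.

q0 = True, q1 = False, q2 = False, q3 = True, q4 = True, q5 = False, q6 = True, q7 = True, q8 = False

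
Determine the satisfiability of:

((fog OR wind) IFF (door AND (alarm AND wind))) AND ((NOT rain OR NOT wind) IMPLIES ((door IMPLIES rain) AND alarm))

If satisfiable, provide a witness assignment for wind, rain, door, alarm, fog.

wind=F, rain=T, door=T, alarm=T, fog=F

  (fog OR wind) IFF (door AND (alarm AND wind)) = True
    fog OR wind = False
    door AND (alarm AND wind) = False
      alarm AND wind = False
  (NOT rain OR NOT wind) IMPLIES ((door IMPLIES rain) AND alarm) = True
    NOT rain OR NOT wind = True
      NOT rain = False
      NOT wind = True
    (door IMPLIES rain) AND alarm = True
      door IMPLIES rain = True
Both conjuncts True, so the formula holds.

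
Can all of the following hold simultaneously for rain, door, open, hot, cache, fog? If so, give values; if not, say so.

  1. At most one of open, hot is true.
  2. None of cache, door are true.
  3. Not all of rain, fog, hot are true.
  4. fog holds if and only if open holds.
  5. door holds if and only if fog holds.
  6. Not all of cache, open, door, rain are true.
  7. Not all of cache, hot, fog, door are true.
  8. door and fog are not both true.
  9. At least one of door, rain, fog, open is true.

rain=T; door=F; open=F; hot=F; cache=F; fog=F

  (1) {open, hot}: 0 true — at most one ✓
  (2) {cache, door}: 0 true — none ✓
  (3) {rain, fog, hot}: 1/3 true — not all ✓
  (4) fog=F, open=F — same ✓
  (5) door=F, fog=F — same ✓
  (6) {cache, open, door, rain}: 1/4 true — not all ✓
  (7) {cache, hot, fog, door}: 0/4 true — not all ✓
  (8) door=F, fog=F — not both ✓
  (9) {door, rain, fog, open}: 1 true — at least one ✓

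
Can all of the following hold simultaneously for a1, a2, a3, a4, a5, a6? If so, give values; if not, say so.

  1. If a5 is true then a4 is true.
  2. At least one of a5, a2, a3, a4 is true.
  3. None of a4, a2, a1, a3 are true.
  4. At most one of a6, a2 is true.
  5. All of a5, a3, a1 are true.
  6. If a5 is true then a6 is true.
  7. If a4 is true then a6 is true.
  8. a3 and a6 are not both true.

No satisfying assignment exists.

Case a1 = True:
  Constraint (3) is violated (a1=T) — contradiction.
Case a1 = False:
  Constraint (5) is violated (a1=F) — contradiction.
Both cases fail — unsatisfiable.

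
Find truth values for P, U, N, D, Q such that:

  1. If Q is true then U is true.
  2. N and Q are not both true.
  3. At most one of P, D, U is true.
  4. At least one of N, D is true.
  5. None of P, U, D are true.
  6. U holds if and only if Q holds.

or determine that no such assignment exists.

P = False, U = False, N = True, D = False, Q = False

  (1) Q=F ⇒ U: vacuous ✓
  (2) N=T, Q=F — not both ✓
  (3) {P, D, U}: 0 true — at most one ✓
  (4) {N, D}: 1 true — at least one ✓
  (5) {P, U, D}: 0 true — none ✓
  (6) U=F, Q=F — same ✓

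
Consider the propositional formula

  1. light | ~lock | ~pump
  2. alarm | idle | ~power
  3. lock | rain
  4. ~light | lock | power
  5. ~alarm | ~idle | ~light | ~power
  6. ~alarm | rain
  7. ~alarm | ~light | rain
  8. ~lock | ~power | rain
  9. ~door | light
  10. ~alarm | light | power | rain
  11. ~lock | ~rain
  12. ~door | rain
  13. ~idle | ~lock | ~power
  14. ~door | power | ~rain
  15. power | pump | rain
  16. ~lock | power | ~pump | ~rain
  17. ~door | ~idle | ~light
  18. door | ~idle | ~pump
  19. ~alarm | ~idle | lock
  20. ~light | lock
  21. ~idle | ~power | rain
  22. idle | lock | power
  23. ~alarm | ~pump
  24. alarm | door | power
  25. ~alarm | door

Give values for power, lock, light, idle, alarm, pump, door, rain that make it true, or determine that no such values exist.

Set power = True.
Try lock = True:
  (~lock | ~power | rain) forces rain = True.
  clause (~lock | ~rain) is falsified — backtrack.
So lock = False.
  then (lock | rain) forces rain = True.
  then (~light | lock) forces light = False.
  then (~door | light) forces door = False.
  then (~alarm | door) forces alarm = False.
  then (alarm | idle | ~power) forces idle = True.
  then (door | ~idle | ~pump) forces pump = False.
All clauses satisfied.

power = True, lock = False, light = False, idle = True, alarm = False, pump = False, door = False, rain = True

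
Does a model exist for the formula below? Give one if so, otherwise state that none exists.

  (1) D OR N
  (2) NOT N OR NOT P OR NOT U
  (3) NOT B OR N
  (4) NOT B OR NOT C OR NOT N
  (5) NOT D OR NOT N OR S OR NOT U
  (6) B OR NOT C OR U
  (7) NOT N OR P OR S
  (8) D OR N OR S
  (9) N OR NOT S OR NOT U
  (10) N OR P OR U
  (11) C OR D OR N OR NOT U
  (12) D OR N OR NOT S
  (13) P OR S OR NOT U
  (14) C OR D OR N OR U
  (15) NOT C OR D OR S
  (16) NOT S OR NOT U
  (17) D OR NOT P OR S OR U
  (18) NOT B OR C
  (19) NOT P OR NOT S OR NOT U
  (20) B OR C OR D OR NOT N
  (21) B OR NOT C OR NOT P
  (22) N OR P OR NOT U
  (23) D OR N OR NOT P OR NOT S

C=F, N=T, P=T, S=T, B=F, D=T, U=F

Set C = False.
  then (NOT B OR C) forces B = False.
Set N = True.
  then (B OR C OR D OR NOT N) forces D = True.
Set P = True.
  then (NOT N OR NOT P OR NOT U) forces U = False.
Set S = True.
All clauses satisfied.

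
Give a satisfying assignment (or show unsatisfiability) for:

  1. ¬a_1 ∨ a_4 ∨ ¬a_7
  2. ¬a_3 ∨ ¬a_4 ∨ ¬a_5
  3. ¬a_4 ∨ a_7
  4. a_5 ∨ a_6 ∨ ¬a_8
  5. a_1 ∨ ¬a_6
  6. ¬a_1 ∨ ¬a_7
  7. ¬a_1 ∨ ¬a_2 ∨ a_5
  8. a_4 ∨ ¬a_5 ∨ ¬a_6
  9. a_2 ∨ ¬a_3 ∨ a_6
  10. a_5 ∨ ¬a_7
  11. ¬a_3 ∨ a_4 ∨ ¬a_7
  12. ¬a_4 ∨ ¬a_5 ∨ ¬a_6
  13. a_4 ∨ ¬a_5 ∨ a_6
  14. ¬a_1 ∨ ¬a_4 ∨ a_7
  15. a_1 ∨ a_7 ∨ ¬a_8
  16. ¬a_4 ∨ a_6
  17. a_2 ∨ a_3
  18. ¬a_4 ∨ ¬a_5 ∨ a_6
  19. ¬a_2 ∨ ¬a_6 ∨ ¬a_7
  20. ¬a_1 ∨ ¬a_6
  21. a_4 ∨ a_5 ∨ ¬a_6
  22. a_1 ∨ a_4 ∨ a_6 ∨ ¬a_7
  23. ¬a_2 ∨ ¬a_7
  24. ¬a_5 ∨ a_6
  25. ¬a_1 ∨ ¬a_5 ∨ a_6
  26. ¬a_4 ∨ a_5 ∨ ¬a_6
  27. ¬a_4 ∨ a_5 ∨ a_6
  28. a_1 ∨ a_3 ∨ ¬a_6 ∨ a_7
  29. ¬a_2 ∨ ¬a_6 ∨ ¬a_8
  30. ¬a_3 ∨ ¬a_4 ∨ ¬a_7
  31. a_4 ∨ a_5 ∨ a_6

Case a_6 = True:
  (a_1 ∨ ¬a_6) forces a_1 = True.
  Clause (¬a_1 ∨ ¬a_6) is falsified — contradiction.
Case a_6 = False:
  (¬a_4 ∨ a_6) forces a_4 = False.
  (a_4 ∨ ¬a_5 ∨ a_6) forces a_5 = False.
  Clause (a_4 ∨ a_5 ∨ a_6) is falsified — contradiction.
Both cases fail, so the formula is unsatisfiable.

Unsatisfiable — no assignment works.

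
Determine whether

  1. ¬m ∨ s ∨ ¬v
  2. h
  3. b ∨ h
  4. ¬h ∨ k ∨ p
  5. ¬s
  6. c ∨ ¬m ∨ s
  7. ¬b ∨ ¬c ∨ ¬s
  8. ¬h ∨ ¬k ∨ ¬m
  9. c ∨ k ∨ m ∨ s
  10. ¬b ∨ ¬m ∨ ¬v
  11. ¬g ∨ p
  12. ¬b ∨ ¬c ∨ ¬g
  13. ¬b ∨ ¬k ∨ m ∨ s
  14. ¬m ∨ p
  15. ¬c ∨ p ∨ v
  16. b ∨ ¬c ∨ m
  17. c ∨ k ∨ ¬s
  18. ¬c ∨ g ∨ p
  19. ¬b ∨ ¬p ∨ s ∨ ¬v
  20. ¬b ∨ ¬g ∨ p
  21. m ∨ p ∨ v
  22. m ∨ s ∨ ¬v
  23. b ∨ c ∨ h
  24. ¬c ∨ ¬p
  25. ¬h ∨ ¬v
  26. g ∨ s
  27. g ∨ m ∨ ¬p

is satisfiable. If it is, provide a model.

p: True, s: False, h: True, k: True, v: False, b: False, c: False, m: False, g: True

Unit clause (h) forces h = True.
Unit clause (¬s) forces s = False.
In (¬h ∨ ¬v) only ¬v is left, so v = False.
In (g ∨ s) only g is left, so g = True.
In (¬g ∨ p) only p is left, so p = True.
In (¬c ∨ ¬p) only ¬c is left, so c = False.
In (c ∨ ¬m ∨ s) only ¬m is left, so m = False.
In (c ∨ k ∨ m ∨ s) only k is left, so k = True.
In (¬b ∨ ¬k ∨ m ∨ s) only ¬b is left, so b = False.
All clauses satisfied.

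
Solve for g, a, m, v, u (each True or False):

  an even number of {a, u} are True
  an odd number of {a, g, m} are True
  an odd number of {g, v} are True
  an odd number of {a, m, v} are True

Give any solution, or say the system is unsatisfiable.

Adding constraints 2, 3, 4 mod 2: every variable appears an even number of times on the left, so the left side is 0.
But the right sides sum to 1 (mod 2). 0 ≠ 1 — the system is inconsistent.

Unsatisfiable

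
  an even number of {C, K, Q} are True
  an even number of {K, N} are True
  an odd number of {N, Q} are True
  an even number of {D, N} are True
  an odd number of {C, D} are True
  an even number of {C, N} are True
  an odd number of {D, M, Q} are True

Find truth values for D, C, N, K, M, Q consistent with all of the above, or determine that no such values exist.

Adding constraints 4, 5, 6 mod 2: every variable appears an even number of times on the left, so the left side is 0.
But the right sides sum to 1 (mod 2). 0 ≠ 1 — the system is inconsistent.

UNSATISFIABLE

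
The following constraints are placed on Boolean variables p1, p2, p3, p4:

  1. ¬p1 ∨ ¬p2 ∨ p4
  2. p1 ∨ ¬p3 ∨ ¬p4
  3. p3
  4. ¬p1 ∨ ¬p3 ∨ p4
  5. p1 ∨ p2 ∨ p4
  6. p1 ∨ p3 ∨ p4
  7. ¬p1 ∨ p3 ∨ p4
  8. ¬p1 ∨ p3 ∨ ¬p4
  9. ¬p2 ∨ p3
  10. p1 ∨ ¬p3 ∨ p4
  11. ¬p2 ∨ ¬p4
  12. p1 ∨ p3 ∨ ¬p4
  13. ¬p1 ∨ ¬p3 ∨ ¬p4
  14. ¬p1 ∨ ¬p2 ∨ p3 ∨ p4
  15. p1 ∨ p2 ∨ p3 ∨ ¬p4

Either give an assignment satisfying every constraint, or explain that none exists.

Case p1 = True:
  (p3) forces p3 = True.
  (¬p1 ∨ ¬p3 ∨ p4) forces p4 = True.
  Clause (¬p1 ∨ ¬p3 ∨ ¬p4) is falsified — contradiction.
Case p1 = False:
  (p3) forces p3 = True.
  (p1 ∨ ¬p3 ∨ ¬p4) forces p4 = False.
  Clause (p1 ∨ ¬p3 ∨ p4) is falsified — contradiction.
Both cases fail, so the formula is unsatisfiable.

UNSATISFIABLE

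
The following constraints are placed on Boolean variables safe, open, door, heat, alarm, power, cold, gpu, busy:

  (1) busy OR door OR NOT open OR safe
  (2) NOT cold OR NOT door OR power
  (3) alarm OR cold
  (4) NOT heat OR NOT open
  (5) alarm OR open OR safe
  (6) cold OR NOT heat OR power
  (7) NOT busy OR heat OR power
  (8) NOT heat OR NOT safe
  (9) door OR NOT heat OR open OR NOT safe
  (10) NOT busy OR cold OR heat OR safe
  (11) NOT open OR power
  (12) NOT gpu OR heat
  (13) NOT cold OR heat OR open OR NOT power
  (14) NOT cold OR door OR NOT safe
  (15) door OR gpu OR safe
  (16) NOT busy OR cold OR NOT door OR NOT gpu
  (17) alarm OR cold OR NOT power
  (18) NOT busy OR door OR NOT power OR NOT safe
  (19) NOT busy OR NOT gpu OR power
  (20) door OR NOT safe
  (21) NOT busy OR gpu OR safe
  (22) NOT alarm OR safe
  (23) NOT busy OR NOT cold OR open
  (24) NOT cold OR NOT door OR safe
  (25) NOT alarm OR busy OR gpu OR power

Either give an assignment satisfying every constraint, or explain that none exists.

safe: True, open: True, door: True, heat: False, alarm: False, power: True, cold: True, gpu: False, busy: True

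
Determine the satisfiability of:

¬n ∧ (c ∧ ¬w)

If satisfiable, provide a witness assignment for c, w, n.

c = True, w = False, n = False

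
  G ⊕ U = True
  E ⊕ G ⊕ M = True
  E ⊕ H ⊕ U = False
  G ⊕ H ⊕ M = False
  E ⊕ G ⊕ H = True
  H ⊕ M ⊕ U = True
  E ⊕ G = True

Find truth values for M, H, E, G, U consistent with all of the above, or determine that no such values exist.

M: False, H: False, E: True, G: False, U: True

G ⊕ U = F ⊕ T = True ✓
E ⊕ G ⊕ M = T ⊕ F ⊕ F = True ✓
E ⊕ H ⊕ U = T ⊕ F ⊕ T = False ✓
G ⊕ H ⊕ M = F ⊕ F ⊕ F = False ✓
E ⊕ G ⊕ H = T ⊕ F ⊕ F = True ✓
H ⊕ M ⊕ U = F ⊕ F ⊕ T = True ✓
E ⊕ G = T ⊕ F = True ✓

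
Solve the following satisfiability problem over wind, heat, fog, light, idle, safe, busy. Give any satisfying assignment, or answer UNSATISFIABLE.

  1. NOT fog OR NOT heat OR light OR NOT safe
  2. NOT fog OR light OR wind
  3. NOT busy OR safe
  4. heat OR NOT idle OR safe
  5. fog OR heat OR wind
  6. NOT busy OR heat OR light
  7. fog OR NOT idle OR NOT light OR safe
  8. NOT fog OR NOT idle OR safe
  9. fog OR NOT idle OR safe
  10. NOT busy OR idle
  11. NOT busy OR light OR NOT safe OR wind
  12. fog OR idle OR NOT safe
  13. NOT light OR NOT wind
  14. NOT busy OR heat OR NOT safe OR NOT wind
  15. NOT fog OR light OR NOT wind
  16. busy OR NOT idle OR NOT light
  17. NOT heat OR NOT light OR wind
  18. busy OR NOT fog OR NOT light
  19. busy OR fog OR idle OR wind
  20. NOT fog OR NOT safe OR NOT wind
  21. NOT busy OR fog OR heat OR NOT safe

Set wind = False.
Set heat = False.
  then (fog OR heat OR wind) forces fog = True.
  then (NOT fog OR light OR wind) forces light = True.
  then (busy OR NOT fog OR NOT light) forces busy = True.
  then (NOT busy OR safe) forces safe = True.
  then (NOT busy OR idle) forces idle = True.
All clauses satisfied.

wind=F; heat=F; fog=T; light=T; idle=T; safe=T; busy=T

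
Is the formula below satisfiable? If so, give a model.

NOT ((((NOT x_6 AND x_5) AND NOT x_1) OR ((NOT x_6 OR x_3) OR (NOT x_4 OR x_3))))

x_1 = True, x_3 = False, x_4 = True, x_5 = False, x_6 = True

  NOT ((((NOT x_6 AND x_5) AND NOT x_1) OR ((NOT x_6 OR x_3) OR (NOT x_4 OR x_3)))) = True
    ((NOT x_6 AND x_5) AND NOT x_1) OR ((NOT x_6 OR x_3) OR (NOT x_4 OR x_3)) = False
      (NOT x_6 AND x_5) AND NOT x_1 = False
        NOT x_6 AND x_5 = False
          NOT x_6 = False
        NOT x_1 = False
      (NOT x_6 OR x_3) OR (NOT x_4 OR x_3) = False
        NOT x_6 OR x_3 = False
          NOT x_6 = False
        NOT x_4 OR x_3 = False
          NOT x_4 = False
The formula evaluates to True.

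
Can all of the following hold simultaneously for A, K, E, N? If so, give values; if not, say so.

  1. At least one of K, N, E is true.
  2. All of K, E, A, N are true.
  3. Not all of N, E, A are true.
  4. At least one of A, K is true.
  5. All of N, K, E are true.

Case A = True:
  (2) forces K = True.
  (2) forces E = True.
  (2) forces N = True.
  Constraint (3) is violated (N=T, E=T, A=T) — contradiction.
Case A = False:
  Constraint (2) is violated (A=F) — contradiction.
Both cases fail — unsatisfiable.

No satisfying assignment exists.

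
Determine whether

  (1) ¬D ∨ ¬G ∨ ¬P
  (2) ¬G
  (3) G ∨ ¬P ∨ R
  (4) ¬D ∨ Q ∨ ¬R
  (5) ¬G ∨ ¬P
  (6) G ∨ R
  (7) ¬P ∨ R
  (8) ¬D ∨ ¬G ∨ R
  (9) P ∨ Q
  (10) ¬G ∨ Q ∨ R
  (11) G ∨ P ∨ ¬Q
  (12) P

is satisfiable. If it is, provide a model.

Unit clause (¬G) forces G = False.
In (G ∨ R) only R is left, so R = True.
Unit clause (P) forces P = True.
Set D = False.
Set Q = False.
All clauses satisfied.

P=T; G=F; D=F; Q=F; R=T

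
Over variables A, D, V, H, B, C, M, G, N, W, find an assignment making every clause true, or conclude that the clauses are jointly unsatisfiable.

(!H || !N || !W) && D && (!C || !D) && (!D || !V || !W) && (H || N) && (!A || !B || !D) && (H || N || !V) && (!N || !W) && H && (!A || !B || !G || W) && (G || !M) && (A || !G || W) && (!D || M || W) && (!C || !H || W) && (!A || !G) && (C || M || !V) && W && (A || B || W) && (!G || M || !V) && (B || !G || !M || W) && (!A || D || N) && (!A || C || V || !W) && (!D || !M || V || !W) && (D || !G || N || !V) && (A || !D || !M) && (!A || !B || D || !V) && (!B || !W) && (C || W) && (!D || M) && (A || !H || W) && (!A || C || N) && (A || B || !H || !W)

Case M = True:
  (D) forces D = True.
  (!C || !D) forces C = False.
  (H) forces H = True.
  (G || !M) forces G = True.
  (!A || !G) forces A = False.
  Clause (A || !D || !M) is falsified — contradiction.
Case M = False:
  (D) forces D = True.
  Clause (!D || M) is falsified — contradiction.
Both cases fail, so the formula is unsatisfiable.

No satisfying assignment exists.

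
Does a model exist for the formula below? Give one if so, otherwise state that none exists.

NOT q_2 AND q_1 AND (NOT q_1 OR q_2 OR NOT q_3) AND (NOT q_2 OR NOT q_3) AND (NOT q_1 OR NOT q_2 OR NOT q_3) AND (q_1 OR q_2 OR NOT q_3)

Unit clause (NOT q_2) forces q_2 = False.
Unit clause (q_1) forces q_1 = True.
In (NOT q_1 OR q_2 OR NOT q_3) only NOT q_3 is left, so q_3 = False.
Check each clause:
  (NOT q_2): NOT q_2 holds.
  (q_1): q_1 holds.
  (NOT q_1 OR q_2 OR NOT q_3): NOT q_3 holds.
  (NOT q_2 OR NOT q_3): NOT q_2 holds.
  (NOT q_1 OR NOT q_2 OR NOT q_3): NOT q_2 holds.
  (q_1 OR q_2 OR NOT q_3): q_1 holds.
All clauses satisfied.

q_1 = True; q_2 = False; q_3 = False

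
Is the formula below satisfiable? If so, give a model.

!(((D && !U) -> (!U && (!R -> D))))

Unsatisfiable — no assignment works.

Case D = True: the formula simplifies to !((!U -> !U)).
  U = True: this becomes !((False -> False)) = False.
  U = False: this becomes !((True -> True)) = False.
Case D = False: the formula becomes !((False -> (!U && R))) = False.
Both cases fail — unsatisfiable.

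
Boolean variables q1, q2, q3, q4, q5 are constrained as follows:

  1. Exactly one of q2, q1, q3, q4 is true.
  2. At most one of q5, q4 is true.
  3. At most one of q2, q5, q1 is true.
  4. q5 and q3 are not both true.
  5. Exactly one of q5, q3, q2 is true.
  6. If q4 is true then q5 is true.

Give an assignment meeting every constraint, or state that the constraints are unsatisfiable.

q1 = False; q2 = False; q3 = True; q4 = False; q5 = False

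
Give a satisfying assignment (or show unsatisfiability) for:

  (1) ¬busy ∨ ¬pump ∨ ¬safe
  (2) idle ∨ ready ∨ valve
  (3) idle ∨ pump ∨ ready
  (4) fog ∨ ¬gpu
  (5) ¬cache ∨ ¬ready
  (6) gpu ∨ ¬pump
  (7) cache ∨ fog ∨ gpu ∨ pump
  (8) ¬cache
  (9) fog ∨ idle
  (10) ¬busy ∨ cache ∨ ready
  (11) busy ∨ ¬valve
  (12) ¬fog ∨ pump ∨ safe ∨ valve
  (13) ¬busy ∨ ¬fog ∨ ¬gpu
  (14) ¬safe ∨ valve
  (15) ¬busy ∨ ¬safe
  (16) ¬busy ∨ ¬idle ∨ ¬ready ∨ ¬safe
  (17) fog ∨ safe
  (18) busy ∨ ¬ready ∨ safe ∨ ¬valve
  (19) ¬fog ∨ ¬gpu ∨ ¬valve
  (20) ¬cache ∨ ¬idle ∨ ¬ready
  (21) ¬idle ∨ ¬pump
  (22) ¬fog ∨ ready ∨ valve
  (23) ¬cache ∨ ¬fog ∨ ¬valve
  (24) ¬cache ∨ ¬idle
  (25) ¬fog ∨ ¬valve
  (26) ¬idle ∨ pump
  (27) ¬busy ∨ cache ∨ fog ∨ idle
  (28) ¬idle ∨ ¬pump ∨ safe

fog=T, ready=T, pump=T, idle=F, cache=F, safe=F, busy=F, valve=F, gpu=T

Unit clause (¬cache) forces cache = False.
Try fog = False:
  (fog ∨ ¬gpu) forces gpu = False.
  (gpu ∨ ¬pump) forces pump = False.
  clause (cache ∨ fog ∨ gpu ∨ pump) is falsified — backtrack.
So fog = True.
  then (¬fog ∨ ¬valve) forces valve = False.
  then (¬safe ∨ valve) forces safe = False.
  then (¬fog ∨ ready ∨ valve) forces ready = True.
  then (¬fog ∨ pump ∨ safe ∨ valve) forces pump = True.
  then (¬idle ∨ ¬pump) forces idle = False.
  then (gpu ∨ ¬pump) forces gpu = True.
  then (¬busy ∨ ¬fog ∨ ¬gpu) forces busy = False.
All clauses satisfied.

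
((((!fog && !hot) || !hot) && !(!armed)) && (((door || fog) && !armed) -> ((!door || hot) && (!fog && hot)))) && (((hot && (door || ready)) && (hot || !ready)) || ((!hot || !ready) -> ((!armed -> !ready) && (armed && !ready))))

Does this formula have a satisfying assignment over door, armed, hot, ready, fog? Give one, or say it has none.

door: False, armed: True, hot: False, ready: False, fog: True

  (((!fog && !hot) || !hot) && !(!armed)) && (((door || fog) && !armed) -> ((!door || hot) && (!fog && hot))) = True
    ((!fog && !hot) || !hot) && !(!armed) = True
      (!fog && !hot) || !hot = True
        !fog && !hot = False
          !fog = False
          !hot = True
        !hot = True
      !(!armed) = True
        !armed = False
    ((door || fog) && !armed) -> ((!door || hot) && (!fog && hot)) = True
      (door || fog) && !armed = False
        door || fog = True
        !armed = False
      (!door || hot) && (!fog && hot) = False
        !door || hot = True
          !door = True
        !fog && hot = False
          !fog = False
  ((hot && (door || ready)) && (hot || !ready)) || ((!hot || !ready) -> ((!armed -> !ready) && (armed && !ready))) = True
    (hot && (door || ready)) && (hot || !ready) = False
      hot && (door || ready) = False
        door || ready = False
      hot || !ready = True
        !ready = True
    (!hot || !ready) -> ((!armed -> !ready) && (armed && !ready)) = True
      !hot || !ready = True
        !hot = True
        !ready = True
      (!armed -> !ready) && (armed && !ready) = True
        !armed -> !ready = True
          !armed = False
          !ready = True
        armed && !ready = True
          !ready = True
Both conjuncts True, so the formula holds.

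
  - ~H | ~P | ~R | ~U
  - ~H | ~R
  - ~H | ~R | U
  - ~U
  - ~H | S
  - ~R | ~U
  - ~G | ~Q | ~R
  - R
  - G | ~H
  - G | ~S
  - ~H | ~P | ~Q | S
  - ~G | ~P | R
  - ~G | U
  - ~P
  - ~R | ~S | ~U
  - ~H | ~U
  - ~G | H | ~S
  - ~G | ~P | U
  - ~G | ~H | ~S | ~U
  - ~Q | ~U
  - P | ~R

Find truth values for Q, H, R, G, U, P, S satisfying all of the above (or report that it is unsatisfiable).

Case P = True:
  Clause (~P) is falsified — contradiction.
Case P = False:
  (~U) forces U = False.
  (R) forces R = True.
  Clause (P | ~R) is falsified — contradiction.
Both cases fail, so the formula is unsatisfiable.

No satisfying assignment exists.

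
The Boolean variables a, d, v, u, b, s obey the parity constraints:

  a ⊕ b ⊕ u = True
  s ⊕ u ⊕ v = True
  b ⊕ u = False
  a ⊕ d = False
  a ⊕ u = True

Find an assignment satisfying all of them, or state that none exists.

a = True, d = True, v = True, u = False, b = False, s = False

a ⊕ b ⊕ u = T ⊕ F ⊕ F = True ✓
s ⊕ u ⊕ v = F ⊕ F ⊕ T = True ✓
b ⊕ u = F ⊕ F = False ✓
a ⊕ d = T ⊕ T = False ✓
a ⊕ u = T ⊕ F = True ✓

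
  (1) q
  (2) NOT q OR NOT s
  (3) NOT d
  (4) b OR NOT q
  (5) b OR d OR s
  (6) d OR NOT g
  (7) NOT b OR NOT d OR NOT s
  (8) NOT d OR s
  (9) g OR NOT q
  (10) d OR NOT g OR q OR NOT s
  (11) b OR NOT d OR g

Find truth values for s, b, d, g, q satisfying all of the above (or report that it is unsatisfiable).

UNSATISFIABLE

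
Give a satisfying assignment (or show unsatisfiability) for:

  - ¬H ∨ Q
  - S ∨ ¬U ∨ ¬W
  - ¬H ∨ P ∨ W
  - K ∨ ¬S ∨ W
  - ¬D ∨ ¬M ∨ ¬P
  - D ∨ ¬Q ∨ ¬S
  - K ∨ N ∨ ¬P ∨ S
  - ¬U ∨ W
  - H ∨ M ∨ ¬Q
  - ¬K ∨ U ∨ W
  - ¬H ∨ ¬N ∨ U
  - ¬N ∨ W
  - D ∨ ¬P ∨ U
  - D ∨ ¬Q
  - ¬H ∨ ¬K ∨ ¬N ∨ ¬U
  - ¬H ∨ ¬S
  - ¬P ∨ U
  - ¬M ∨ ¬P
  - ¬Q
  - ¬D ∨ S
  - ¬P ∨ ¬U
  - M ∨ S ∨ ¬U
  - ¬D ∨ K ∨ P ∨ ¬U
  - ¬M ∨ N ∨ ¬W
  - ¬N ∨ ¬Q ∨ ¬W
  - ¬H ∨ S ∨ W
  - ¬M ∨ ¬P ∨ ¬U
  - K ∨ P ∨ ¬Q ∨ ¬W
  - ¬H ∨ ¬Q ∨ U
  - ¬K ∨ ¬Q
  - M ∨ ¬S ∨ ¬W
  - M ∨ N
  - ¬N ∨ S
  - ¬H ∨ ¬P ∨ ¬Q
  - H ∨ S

Unit clause (¬Q) forces Q = False.
In (¬H ∨ Q) only ¬H is left, so H = False.
In (H ∨ S) only S is left, so S = True.
Try P = True:
  (¬P ∨ U) forces U = True.
  clause (¬P ∨ ¬U) is falsified — backtrack.
So P = False.
Set N = True.
  then (¬N ∨ W) forces W = True.
  then (M ∨ ¬S ∨ ¬W) forces M = True.
Set D = False.
Set K = False.
Set U = False.
All clauses satisfied.

P: False, N: True, W: True, H: False, S: True, Q: False, D: False, M: True, K: False, U: False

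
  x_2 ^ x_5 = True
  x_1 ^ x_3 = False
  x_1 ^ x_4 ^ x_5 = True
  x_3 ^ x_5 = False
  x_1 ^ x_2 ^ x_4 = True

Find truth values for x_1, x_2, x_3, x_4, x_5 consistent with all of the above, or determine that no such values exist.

Adding constraints 1, 3, 5 mod 2: every variable appears an even number of times on the left, so the left side is 0.
But the right sides sum to 1 (mod 2). 0 ≠ 1 — the system is inconsistent.

UNSATISFIABLE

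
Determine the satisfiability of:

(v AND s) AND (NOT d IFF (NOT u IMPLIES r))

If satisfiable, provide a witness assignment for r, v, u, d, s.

r=T, v=T, u=T, d=F, s=T

  v AND s = True
  NOT d IFF (NOT u IMPLIES r) = True
    NOT d = True
    NOT u IMPLIES r = True
      NOT u = False
Both conjuncts True, so the formula holds.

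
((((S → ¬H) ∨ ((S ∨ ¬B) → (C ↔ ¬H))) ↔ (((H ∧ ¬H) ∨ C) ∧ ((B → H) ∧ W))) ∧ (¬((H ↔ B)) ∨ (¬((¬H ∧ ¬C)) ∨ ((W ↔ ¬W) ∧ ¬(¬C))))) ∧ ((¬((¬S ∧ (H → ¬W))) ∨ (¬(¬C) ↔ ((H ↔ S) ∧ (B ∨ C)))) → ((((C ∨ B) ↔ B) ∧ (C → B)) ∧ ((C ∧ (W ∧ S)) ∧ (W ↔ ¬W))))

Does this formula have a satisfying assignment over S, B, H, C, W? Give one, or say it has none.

Case C = True: the formula simplifies to (((S → ¬H) ∨ ((S ∨ ¬B) → ¬H)) ↔ ((B → H) ∧ W)) ∧ ((¬((¬S ∧ (H → ¬W))) ∨ (H ↔ S)) → ((B ∧ B) ∧ ((W ∧ S) ∧ (W ↔ ¬W)))).
  S = True: simplifies to ((¬H ∨ ¬H) ↔ ((B → H) ∧ W)) ∧ ((B ∧ B) ∧ (W ∧ (W ↔ ¬W))).
    W = True: the conjunct W ↔ ¬W becomes True ↔ ¬True = False.
    W = False: the conjunct W is False.
  S = False: simplifies to ((B → H) ∧ W) ∧ ¬((¬((H → ¬W)) ∨ ¬H)).
    H = True: simplifies to W ∧ ¬(¬(¬W)).
      W = True: the conjunct ¬(¬(¬W)) becomes ¬(¬False) = False.
      W = False: the conjunct W is False.
    H = False: the conjunct ¬((¬((H → ¬W)) ∨ ¬H)) becomes ¬((False ∨ True)) = False.
Case C = False: the formula simplifies to ((((S → ¬H) ∨ ((S ∨ ¬B) → H)) ↔ ((H ∧ ¬H) ∧ ((B → H) ∧ W))) ∧ (¬((H ↔ B)) ∨ ¬(¬H))) ∧ ¬((¬((¬S ∧ (H → ¬W))) ∨ ¬(((H ↔ S) ∧ B)))).
  H = True: the conjunct ((S → ¬H) ∨ ((S ∨ ¬B) → H)) ↔ ((H ∧ ¬H) ∧ ((B → H) ∧ W)) becomes (¬S ∨ True) ↔ (False ∧ W) = False.
  H = False: the conjunct ((S → ¬H) ∨ ((S ∨ ¬B) → H)) ↔ ((H ∧ ¬H) ∧ ((B → H) ∧ W)) becomes (True ∨ ¬((S ∨ ¬B))) ↔ (False ∧ (¬B ∧ W)) = False.
Both cases fail — unsatisfiable.

Unsatisfiable — no assignment works.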